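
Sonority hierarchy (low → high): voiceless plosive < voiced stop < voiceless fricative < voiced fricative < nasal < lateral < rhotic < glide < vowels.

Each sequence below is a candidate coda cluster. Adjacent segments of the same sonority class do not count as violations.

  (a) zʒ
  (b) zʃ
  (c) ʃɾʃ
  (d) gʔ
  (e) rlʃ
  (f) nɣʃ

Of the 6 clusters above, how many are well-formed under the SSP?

(a) sonority 4-4: well-formed.
(b) sonority 4-3: well-formed.
(c) sonority 3-7-3: ill-formed.
(d) sonority 2-1: well-formed.
(e) sonority 7-6-3: well-formed.
(f) sonority 5-4-3: well-formed.

5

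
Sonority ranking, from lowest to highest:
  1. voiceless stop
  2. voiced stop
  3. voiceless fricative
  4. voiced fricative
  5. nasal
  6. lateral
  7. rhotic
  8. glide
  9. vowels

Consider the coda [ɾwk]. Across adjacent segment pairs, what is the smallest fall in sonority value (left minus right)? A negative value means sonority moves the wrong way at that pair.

-1

/ɾ/ is a rhotic (sonority 7).
/w/ is a glide (sonority 8).
/k/ is a voiceless stop (sonority 1).
/ɾ/→/w/: change -1.
/w/→/k/: change +7.
Minimum = -1.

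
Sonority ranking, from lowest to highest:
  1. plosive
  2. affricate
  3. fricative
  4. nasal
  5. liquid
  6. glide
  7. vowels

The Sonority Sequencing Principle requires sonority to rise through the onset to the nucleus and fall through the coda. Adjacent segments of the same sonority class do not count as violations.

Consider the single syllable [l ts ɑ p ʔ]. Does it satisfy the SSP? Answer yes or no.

no

Onset: /l/ is a liquid (sonority 5), /ts/ is an affricate (sonority 2); then the nucleus /ɑ/ (sonority 7).
Onset profile 5-2-7 — does not rise throughout.
Coda: /p/ is a plosive (sonority 1), /ʔ/ is a plosive (sonority 1).
Coda profile 7-1-1 — falls from the nucleus.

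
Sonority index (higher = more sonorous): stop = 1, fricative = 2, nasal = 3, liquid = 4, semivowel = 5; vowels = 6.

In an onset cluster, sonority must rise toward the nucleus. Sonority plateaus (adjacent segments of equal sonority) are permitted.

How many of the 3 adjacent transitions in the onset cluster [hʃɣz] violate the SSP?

/h/: fricative = 2.
/ʃ/: fricative = 2.
/ɣ/: fricative = 2.
/z/: fricative = 2.
/h/→/ʃ/: 2→2 (plateau, allowed) — ok.
/ʃ/→/ɣ/: 2→2 (plateau, allowed) — ok.
/ɣ/→/z/: 2→2 (plateau, allowed) — ok.

0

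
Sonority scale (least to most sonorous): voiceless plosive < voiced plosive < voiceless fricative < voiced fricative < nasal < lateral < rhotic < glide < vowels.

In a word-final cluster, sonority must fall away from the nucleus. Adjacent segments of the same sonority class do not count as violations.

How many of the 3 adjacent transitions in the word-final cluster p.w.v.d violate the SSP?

1

/p/ — voiceless plosive, sonority 1.
/w/ — glide, sonority 8.
/v/ — voiced fricative, sonority 4.
/d/ — voiced plosive, sonority 2.
/p/→/w/: 1→8 (does not fall) — violation.
/w/→/v/: 8→4 (falls) — ok.
/v/→/d/: 4→2 (falls) — ok.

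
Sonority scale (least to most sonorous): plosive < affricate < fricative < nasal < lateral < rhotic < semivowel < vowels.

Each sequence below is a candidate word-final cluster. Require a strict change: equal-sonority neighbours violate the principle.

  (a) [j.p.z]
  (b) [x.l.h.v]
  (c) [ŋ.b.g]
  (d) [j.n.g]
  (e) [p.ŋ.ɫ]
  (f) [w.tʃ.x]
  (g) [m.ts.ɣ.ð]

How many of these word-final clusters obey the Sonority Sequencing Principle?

1

(a) 7-1-3 → violates
(b) 3-5-3-3 → violates
(c) 4-1-1 → violates
(d) 7-4-1 → obeys
(e) 1-4-5 → violates
(f) 7-2-3 → violates
(g) 4-2-3-3 → violates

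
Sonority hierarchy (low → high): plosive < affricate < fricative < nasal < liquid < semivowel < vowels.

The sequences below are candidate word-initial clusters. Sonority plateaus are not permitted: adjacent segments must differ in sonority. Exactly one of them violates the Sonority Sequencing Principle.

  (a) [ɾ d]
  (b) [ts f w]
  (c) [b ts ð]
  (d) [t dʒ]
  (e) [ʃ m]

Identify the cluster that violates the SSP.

(a) sonority 5-1: ill-formed.
(b) sonority 2-3-6: well-formed.
(c) sonority 1-2-3: well-formed.
(d) sonority 1-2: well-formed.
(e) sonority 3-4: well-formed.

a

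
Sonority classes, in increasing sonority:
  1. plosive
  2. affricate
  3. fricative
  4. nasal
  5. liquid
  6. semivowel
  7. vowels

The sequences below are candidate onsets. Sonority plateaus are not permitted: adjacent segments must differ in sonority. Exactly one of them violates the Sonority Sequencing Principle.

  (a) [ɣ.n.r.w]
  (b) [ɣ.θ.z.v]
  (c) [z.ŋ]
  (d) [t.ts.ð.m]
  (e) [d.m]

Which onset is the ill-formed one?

(a) 3-4-5-6 → obeys
(b) 3-3-3-3 → violates
(c) 3-4 → obeys
(d) 1-2-3-4 → obeys
(e) 1-4 → obeys

b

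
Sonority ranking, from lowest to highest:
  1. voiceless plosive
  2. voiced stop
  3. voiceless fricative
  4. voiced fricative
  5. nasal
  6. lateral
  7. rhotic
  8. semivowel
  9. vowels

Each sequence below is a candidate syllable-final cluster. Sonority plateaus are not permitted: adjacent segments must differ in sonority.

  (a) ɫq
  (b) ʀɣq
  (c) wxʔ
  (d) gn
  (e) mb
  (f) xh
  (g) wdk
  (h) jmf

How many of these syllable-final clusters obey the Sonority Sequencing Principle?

6

(a) sonority 6-1: well-formed.
(b) sonority 7-4-1: well-formed.
(c) sonority 8-3-1: well-formed.
(d) sonority 2-5: ill-formed.
(e) sonority 5-2: well-formed.
(f) sonority 3-3: ill-formed.
(g) sonority 8-2-1: well-formed.
(h) sonority 8-5-3: well-formed.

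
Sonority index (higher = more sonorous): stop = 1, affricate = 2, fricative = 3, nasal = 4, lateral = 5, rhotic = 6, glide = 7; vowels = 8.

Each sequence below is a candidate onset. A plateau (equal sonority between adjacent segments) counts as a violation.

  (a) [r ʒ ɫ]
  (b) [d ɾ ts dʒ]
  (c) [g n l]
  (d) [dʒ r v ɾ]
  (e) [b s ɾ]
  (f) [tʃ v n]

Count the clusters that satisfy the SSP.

(a) [r ʒ ɫ]: profile 6-3-5 — violates.
(b) [d ɾ ts dʒ]: profile 1-6-2-2 — violates.
(c) [g n l]: profile 1-4-5 — obeys.
(d) [dʒ r v ɾ]: profile 2-6-3-6 — violates.
(e) [b s ɾ]: profile 1-3-6 — obeys.
(f) [tʃ v n]: profile 2-3-4 — obeys.

3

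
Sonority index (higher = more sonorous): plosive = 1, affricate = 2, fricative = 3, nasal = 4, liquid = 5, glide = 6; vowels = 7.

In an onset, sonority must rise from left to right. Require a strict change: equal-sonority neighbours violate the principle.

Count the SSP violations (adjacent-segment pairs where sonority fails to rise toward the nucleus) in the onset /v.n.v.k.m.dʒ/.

/v/ — fricative, sonority 3.
/n/ — nasal, sonority 4.
/v/ — fricative, sonority 3.
/k/ — plosive, sonority 1.
/m/ — nasal, sonority 4.
/dʒ/ — affricate, sonority 2.
/v/→/n/: 3→4 (rises) — ok.
/n/→/v/: 4→3 (does not rise) — violation.
/v/→/k/: 3→1 (does not rise) — violation.
/k/→/m/: 1→4 (rises) — ok.
/m/→/dʒ/: 4→2 (does not rise) — violation.

3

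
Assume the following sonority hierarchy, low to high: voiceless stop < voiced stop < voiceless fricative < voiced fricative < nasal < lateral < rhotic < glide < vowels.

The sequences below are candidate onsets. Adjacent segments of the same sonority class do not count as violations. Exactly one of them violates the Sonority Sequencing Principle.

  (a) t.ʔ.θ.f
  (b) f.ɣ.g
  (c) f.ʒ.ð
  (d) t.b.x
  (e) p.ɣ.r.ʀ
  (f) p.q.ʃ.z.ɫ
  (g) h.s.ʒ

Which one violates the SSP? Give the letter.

b

(a) 1-1-3-3 → obeys
(b) 3-4-2 → violates
(c) 3-4-4 → obeys
(d) 1-2-3 → obeys
(e) 1-4-7-7 → obeys
(f) 1-1-3-4-6 → obeys
(g) 3-3-4 → obeys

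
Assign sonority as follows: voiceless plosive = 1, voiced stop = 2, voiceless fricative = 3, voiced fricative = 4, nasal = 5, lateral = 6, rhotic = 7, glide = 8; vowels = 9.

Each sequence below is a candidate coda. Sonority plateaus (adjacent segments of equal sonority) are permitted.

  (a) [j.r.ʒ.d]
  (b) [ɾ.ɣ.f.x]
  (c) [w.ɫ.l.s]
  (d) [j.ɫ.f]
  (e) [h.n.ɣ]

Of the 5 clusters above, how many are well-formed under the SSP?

4

(a) 8-7-4-2 → obeys
(b) 7-4-3-3 → obeys
(c) 8-6-6-3 → obeys
(d) 8-6-3 → obeys
(e) 3-5-4 → violates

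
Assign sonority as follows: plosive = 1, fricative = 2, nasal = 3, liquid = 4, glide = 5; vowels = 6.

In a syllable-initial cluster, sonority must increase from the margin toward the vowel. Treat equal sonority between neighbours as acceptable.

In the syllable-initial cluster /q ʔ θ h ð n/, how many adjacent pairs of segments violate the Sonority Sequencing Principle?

/q/ — plosive, sonority 1.
/ʔ/ — plosive, sonority 1.
/θ/ — fricative, sonority 2.
/h/ — fricative, sonority 2.
/ð/ — fricative, sonority 2.
/n/ — nasal, sonority 3.
/q/→/ʔ/: 1→1 (plateau, allowed) — ok.
/ʔ/→/θ/: 1→2 (rises) — ok.
/θ/→/h/: 2→2 (plateau, allowed) — ok.
/h/→/ð/: 2→2 (plateau, allowed) — ok.
/ð/→/n/: 2→3 (rises) — ok.

0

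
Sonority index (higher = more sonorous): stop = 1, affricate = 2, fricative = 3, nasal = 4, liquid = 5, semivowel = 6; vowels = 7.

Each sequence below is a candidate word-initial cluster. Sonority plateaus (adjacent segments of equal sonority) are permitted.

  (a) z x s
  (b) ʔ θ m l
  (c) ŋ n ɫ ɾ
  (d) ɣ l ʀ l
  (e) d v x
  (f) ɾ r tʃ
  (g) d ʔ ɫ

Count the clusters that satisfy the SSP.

(a) z x s: profile 3-3-3 — obeys.
(b) ʔ θ m l: profile 1-3-4-5 — obeys.
(c) ŋ n ɫ ɾ: profile 4-4-5-5 — obeys.
(d) ɣ l ʀ l: profile 3-5-5-5 — obeys.
(e) d v x: profile 1-3-3 — obeys.
(f) ɾ r tʃ: profile 5-5-2 — violates.
(g) d ʔ ɫ: profile 1-1-5 — obeys.

6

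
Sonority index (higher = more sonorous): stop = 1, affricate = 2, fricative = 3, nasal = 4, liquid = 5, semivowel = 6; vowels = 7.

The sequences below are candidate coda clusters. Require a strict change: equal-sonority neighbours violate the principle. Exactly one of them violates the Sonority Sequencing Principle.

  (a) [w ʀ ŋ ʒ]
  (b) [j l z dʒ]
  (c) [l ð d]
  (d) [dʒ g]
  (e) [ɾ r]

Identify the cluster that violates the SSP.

(a) [w ʀ ŋ ʒ]: profile 6-5-4-3 — obeys.
(b) [j l z dʒ]: profile 6-5-3-2 — obeys.
(c) [l ð d]: profile 5-3-1 — obeys.
(d) [dʒ g]: profile 2-1 — obeys.
(e) [ɾ r]: profile 5-5 — violates.

e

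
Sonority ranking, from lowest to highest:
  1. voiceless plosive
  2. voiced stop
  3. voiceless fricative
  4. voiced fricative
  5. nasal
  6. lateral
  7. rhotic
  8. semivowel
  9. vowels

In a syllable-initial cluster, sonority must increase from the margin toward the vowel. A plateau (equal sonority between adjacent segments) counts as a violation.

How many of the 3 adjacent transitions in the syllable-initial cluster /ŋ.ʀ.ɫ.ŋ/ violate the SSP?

2

/ŋ/ is a nasal (sonority 5).
/ʀ/ is a rhotic (sonority 7).
/ɫ/ is a lateral (sonority 6).
/ŋ/ is a nasal (sonority 5).
/ŋ/→/ʀ/: 5→7 (rises) — ok.
/ʀ/→/ɫ/: 7→6 (does not rise) — violation.
/ɫ/→/ŋ/: 6→5 (does not rise) — violation.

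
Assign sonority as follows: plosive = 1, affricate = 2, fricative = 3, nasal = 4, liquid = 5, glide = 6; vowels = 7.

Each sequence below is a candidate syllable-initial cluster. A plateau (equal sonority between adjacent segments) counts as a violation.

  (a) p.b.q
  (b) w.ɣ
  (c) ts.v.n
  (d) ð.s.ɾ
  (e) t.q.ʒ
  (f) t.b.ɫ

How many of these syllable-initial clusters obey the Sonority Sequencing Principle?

(a) p.b.q: profile 1-1-1 — violates.
(b) w.ɣ: profile 6-3 — violates.
(c) ts.v.n: profile 2-3-4 — obeys.
(d) ð.s.ɾ: profile 3-3-5 — violates.
(e) t.q.ʒ: profile 1-1-3 — violates.
(f) t.b.ɫ: profile 1-1-5 — violates.

1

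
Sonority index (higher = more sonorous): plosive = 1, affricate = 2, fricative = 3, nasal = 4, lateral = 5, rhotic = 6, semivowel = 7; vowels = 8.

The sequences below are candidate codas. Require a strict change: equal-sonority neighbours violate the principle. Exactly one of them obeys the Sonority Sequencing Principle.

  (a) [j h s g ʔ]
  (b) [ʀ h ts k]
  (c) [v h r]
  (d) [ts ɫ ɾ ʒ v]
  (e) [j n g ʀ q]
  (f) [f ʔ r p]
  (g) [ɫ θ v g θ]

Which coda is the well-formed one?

(a) sonority 7-3-3-1-1: ill-formed.
(b) sonority 6-3-2-1: well-formed.
(c) sonority 3-3-6: ill-formed.
(d) sonority 2-5-6-3-3: ill-formed.
(e) sonority 7-4-1-6-1: ill-formed.
(f) sonority 3-1-6-1: ill-formed.
(g) sonority 5-3-3-1-3: ill-formed.

b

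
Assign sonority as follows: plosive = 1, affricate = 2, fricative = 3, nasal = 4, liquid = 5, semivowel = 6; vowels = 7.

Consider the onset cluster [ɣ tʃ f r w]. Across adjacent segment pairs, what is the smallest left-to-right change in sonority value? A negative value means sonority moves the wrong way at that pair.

-1

/ɣ/ — fricative, sonority 3.
/tʃ/ — affricate, sonority 2.
/f/ — fricative, sonority 3.
/r/ — liquid, sonority 5.
/w/ — semivowel, sonority 6.
/ɣ/→/tʃ/: change -1.
/tʃ/→/f/: change +1.
/f/→/r/: change +2.
/r/→/w/: change +1.
Minimum = -1.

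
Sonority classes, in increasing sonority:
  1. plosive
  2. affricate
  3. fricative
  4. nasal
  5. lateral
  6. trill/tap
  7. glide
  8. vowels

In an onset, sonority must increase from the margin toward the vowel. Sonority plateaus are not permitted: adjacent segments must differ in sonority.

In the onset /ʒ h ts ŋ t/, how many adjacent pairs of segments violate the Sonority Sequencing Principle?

3

/ʒ/ — fricative, sonority 3.
/h/ — fricative, sonority 3.
/ts/ — affricate, sonority 2.
/ŋ/ — nasal, sonority 4.
/t/ — plosive, sonority 1.
/ʒ/→/h/: 3→3 (plateau) — violation.
/h/→/ts/: 3→2 (does not rise) — violation.
/ts/→/ŋ/: 2→4 (rises) — ok.
/ŋ/→/t/: 4→1 (does not rise) — violation.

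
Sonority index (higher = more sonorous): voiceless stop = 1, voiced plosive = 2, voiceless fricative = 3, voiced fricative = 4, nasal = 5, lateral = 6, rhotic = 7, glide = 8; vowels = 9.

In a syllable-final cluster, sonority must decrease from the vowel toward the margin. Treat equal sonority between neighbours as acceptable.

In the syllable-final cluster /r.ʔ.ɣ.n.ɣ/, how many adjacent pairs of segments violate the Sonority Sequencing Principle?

2

/r/: rhotic = 7.
/ʔ/: voiceless stop = 1.
/ɣ/: voiced fricative = 4.
/n/: nasal = 5.
/ɣ/: voiced fricative = 4.
/r/→/ʔ/: 7→1 (falls) — ok.
/ʔ/→/ɣ/: 1→4 (does not fall) — violation.
/ɣ/→/n/: 4→5 (does not fall) — violation.
/n/→/ɣ/: 5→4 (falls) — ok.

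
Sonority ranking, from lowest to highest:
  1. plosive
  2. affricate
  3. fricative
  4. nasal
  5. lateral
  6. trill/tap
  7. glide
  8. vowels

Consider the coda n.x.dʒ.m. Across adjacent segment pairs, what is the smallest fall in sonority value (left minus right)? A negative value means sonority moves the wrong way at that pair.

-2

/n/: nasal = 4.
/x/: fricative = 3.
/dʒ/: affricate = 2.
/m/: nasal = 4.
/n/→/x/: change +1.
/x/→/dʒ/: change +1.
/dʒ/→/m/: change -2.
Minimum = -2.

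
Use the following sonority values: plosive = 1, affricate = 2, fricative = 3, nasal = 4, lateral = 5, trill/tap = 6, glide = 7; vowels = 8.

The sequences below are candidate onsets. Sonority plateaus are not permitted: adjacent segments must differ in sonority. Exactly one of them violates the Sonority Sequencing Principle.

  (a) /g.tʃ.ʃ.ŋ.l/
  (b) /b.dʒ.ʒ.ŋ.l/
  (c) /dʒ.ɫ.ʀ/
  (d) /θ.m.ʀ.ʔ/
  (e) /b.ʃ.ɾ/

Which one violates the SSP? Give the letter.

d

(a) 1-2-3-4-5 → obeys
(b) 1-2-3-4-5 → obeys
(c) 2-5-6 → obeys
(d) 3-4-6-1 → violates
(e) 1-3-6 → obeys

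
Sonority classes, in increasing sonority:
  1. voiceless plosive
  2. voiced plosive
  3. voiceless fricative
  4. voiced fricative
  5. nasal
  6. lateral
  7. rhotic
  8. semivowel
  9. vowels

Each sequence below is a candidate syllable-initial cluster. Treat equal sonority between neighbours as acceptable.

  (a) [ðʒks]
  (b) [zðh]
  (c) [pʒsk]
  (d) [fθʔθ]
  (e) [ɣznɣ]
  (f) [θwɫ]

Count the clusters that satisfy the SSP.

0

(a) [ðʒks]: profile 4-4-1-3 — violates.
(b) [zðh]: profile 4-4-3 — violates.
(c) [pʒsk]: profile 1-4-3-1 — violates.
(d) [fθʔθ]: profile 3-3-1-3 — violates.
(e) [ɣznɣ]: profile 4-4-5-4 — violates.
(f) [θwɫ]: profile 3-8-6 — violates.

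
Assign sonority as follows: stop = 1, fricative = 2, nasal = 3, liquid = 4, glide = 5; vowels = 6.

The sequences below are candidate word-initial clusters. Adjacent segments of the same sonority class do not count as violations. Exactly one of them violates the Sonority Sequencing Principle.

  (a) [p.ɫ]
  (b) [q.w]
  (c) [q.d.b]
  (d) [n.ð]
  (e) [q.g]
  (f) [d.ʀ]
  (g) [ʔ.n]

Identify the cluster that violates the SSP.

(a) sonority 1-4: well-formed.
(b) sonority 1-5: well-formed.
(c) sonority 1-1-1: well-formed.
(d) sonority 3-2: ill-formed.
(e) sonority 1-1: well-formed.
(f) sonority 1-4: well-formed.
(g) sonority 1-3: well-formed.

d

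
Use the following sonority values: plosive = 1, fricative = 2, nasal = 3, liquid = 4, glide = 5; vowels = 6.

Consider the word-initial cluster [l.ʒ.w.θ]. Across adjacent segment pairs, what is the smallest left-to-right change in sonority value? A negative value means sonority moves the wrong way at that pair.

/l/: liquid = 4.
/ʒ/: fricative = 2.
/w/: glide = 5.
/θ/: fricative = 2.
/l/→/ʒ/: change -2.
/ʒ/→/w/: change +3.
/w/→/θ/: change -3.
Minimum = -3.

-3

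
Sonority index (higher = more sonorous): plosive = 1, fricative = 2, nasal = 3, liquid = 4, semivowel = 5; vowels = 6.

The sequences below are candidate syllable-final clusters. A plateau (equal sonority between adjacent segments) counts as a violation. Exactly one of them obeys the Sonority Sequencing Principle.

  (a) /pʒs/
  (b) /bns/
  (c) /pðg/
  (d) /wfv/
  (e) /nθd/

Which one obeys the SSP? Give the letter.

e

(a) sonority 1-2-2: ill-formed.
(b) sonority 1-3-2: ill-formed.
(c) sonority 1-2-1: ill-formed.
(d) sonority 5-2-2: ill-formed.
(e) sonority 3-2-1: well-formed.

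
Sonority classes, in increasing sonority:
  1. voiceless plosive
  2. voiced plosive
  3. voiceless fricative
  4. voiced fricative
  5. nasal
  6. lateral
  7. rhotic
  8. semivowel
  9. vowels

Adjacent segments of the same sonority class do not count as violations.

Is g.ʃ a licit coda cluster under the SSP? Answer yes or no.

/g/: voiced plosive = 2.
/ʃ/: voiceless fricative = 3.
The profile is 2-3. Between /g/ (2) and /ʃ/ (3) sonority does not fall, so the cluster violates the SSP.

no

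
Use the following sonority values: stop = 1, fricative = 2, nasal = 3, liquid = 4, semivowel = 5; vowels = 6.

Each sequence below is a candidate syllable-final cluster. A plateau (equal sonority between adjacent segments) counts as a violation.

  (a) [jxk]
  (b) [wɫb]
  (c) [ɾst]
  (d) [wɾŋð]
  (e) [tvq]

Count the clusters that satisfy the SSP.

4

(a) sonority 5-2-1: well-formed.
(b) sonority 5-4-1: well-formed.
(c) sonority 4-2-1: well-formed.
(d) sonority 5-4-3-2: well-formed.
(e) sonority 1-2-1: ill-formed.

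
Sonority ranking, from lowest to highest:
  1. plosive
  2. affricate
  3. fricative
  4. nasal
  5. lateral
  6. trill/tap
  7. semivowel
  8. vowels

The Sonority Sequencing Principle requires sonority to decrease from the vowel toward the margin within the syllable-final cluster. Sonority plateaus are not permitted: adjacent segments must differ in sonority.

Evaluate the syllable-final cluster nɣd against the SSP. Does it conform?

yes

/n/ is a nasal (sonority 4).
/ɣ/ is a fricative (sonority 3).
/d/ is a plosive (sonority 1).
The profile 4-3-1 strictly falls, so the syllable-final cluster satisfies the SSP.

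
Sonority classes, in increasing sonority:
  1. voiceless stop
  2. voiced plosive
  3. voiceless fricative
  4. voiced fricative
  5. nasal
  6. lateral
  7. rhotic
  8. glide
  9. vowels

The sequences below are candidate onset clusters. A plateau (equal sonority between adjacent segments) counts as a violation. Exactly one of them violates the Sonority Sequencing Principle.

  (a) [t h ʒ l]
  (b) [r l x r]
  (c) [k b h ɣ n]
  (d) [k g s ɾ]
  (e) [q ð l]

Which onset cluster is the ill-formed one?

b

(a) [t h ʒ l]: profile 1-3-4-6 — obeys.
(b) [r l x r]: profile 7-6-3-7 — violates.
(c) [k b h ɣ n]: profile 1-2-3-4-5 — obeys.
(d) [k g s ɾ]: profile 1-2-3-7 — obeys.
(e) [q ð l]: profile 1-4-6 — obeys.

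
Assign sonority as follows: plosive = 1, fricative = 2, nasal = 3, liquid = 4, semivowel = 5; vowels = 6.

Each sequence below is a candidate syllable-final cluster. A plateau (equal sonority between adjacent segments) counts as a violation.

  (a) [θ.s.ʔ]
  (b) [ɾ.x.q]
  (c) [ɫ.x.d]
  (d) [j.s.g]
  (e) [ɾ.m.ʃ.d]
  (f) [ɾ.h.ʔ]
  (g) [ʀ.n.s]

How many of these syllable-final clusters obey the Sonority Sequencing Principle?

(a) 2-2-1 → violates
(b) 4-2-1 → obeys
(c) 4-2-1 → obeys
(d) 5-2-1 → obeys
(e) 4-3-2-1 → obeys
(f) 4-2-1 → obeys
(g) 4-3-2 → obeys

6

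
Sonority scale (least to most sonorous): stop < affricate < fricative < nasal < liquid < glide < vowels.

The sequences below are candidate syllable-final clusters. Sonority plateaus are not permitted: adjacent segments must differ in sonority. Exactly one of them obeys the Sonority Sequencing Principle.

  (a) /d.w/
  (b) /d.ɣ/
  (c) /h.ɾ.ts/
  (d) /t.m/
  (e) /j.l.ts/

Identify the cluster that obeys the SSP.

(a) sonority 1-6: ill-formed.
(b) sonority 1-3: ill-formed.
(c) sonority 3-5-2: ill-formed.
(d) sonority 1-4: ill-formed.
(e) sonority 6-5-2: well-formed.

e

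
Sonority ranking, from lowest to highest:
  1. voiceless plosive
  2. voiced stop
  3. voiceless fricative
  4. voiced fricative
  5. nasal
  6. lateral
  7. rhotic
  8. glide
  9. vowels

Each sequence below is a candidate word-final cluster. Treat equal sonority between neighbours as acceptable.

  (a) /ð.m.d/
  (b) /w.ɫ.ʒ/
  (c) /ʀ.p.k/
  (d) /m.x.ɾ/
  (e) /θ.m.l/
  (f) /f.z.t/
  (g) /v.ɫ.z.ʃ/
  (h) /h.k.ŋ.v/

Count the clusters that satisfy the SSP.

2

(a) 4-5-2 → violates
(b) 8-6-4 → obeys
(c) 7-1-1 → obeys
(d) 5-3-7 → violates
(e) 3-5-6 → violates
(f) 3-4-1 → violates
(g) 4-6-4-3 → violates
(h) 3-1-5-4 → violates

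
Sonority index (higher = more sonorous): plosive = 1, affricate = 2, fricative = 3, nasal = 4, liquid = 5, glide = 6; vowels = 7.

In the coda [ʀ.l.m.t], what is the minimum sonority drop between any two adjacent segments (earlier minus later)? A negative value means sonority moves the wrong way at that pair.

/ʀ/: liquid = 5.
/l/: liquid = 5.
/m/: nasal = 4.
/t/: plosive = 1.
/ʀ/→/l/: change +0.
/l/→/m/: change +1.
/m/→/t/: change +3.
Minimum = 0.

0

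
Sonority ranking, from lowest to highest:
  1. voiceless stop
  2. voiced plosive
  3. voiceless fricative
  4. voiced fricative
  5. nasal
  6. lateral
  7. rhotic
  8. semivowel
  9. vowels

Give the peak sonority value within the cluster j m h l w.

8

/j/ is a semivowel (sonority 8).
/m/ is a nasal (sonority 5).
/h/ is a voiceless fricative (sonority 3).
/l/ is a lateral (sonority 6).
/w/ is a semivowel (sonority 8).
The maximum is 8.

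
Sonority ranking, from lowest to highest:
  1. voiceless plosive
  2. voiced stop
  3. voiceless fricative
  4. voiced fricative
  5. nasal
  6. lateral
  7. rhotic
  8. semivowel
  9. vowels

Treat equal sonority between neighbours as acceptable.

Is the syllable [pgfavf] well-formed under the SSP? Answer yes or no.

Onset: /p/ is a voiceless plosive (sonority 1), /g/ is a voiced stop (sonority 2), /f/ is a voiceless fricative (sonority 3); then the nucleus /a/ (sonority 9).
Onset profile 1-2-3-9 — rises to the nucleus.
Coda: /v/ is a voiced fricative (sonority 4), /f/ is a voiceless fricative (sonority 3).
Coda profile 9-4-3 — falls from the nucleus.

yes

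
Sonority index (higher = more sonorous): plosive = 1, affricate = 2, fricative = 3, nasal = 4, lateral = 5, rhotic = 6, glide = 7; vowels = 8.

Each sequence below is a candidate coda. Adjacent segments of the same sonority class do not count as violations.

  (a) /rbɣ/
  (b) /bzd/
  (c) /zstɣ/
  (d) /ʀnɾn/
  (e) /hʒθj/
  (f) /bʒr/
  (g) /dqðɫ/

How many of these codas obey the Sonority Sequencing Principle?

0

(a) sonority 6-1-3: ill-formed.
(b) sonority 1-3-1: ill-formed.
(c) sonority 3-3-1-3: ill-formed.
(d) sonority 6-4-6-4: ill-formed.
(e) sonority 3-3-3-7: ill-formed.
(f) sonority 1-3-6: ill-formed.
(g) sonority 1-1-3-5: ill-formed.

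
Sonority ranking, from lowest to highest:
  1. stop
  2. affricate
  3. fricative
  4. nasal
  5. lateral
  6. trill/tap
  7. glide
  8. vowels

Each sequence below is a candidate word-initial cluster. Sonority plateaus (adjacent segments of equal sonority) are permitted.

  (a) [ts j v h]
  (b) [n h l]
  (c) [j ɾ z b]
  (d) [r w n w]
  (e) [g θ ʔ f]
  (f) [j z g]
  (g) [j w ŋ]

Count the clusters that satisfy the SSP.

(a) sonority 2-7-3-3: ill-formed.
(b) sonority 4-3-5: ill-formed.
(c) sonority 7-6-3-1: ill-formed.
(d) sonority 6-7-4-7: ill-formed.
(e) sonority 1-3-1-3: ill-formed.
(f) sonority 7-3-1: ill-formed.
(g) sonority 7-7-4: ill-formed.

0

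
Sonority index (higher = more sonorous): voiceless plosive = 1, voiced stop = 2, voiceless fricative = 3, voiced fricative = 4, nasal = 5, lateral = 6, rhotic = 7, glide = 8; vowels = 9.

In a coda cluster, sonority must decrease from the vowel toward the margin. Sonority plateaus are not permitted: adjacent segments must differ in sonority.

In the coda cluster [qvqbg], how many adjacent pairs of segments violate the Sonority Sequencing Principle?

/q/ — voiceless plosive, sonority 1.
/v/ — voiced fricative, sonority 4.
/q/ — voiceless plosive, sonority 1.
/b/ — voiced stop, sonority 2.
/g/ — voiced stop, sonority 2.
/q/→/v/: 1→4 (does not fall) — violation.
/v/→/q/: 4→1 (falls) — ok.
/q/→/b/: 1→2 (does not fall) — violation.
/b/→/g/: 2→2 (plateau) — violation.

3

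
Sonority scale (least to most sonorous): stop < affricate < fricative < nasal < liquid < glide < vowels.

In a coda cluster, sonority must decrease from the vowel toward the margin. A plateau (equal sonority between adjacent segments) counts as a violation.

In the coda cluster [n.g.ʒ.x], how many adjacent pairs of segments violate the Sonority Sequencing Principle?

2

/n/ is a nasal (sonority 4).
/g/ is a stop (sonority 1).
/ʒ/ is a fricative (sonority 3).
/x/ is a fricative (sonority 3).
/n/→/g/: 4→1 (falls) — ok.
/g/→/ʒ/: 1→3 (does not fall) — violation.
/ʒ/→/x/: 3→3 (plateau) — violation.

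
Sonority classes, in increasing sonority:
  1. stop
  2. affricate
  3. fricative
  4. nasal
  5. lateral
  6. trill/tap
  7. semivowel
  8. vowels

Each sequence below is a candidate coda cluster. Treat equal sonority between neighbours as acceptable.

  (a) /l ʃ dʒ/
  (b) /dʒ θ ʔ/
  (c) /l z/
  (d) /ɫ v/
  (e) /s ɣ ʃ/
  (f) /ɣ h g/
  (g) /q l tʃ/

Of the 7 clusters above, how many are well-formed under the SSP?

5

(a) 5-3-2 → obeys
(b) 2-3-1 → violates
(c) 5-3 → obeys
(d) 5-3 → obeys
(e) 3-3-3 → obeys
(f) 3-3-1 → obeys
(g) 1-5-2 → violates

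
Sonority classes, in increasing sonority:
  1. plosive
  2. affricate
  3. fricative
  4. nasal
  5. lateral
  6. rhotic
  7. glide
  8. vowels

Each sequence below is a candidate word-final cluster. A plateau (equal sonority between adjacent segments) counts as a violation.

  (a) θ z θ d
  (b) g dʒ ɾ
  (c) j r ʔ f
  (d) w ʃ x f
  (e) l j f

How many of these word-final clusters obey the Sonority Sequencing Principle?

(a) 3-3-3-1 → violates
(b) 1-2-6 → violates
(c) 7-6-1-3 → violates
(d) 7-3-3-3 → violates
(e) 5-7-3 → violates

0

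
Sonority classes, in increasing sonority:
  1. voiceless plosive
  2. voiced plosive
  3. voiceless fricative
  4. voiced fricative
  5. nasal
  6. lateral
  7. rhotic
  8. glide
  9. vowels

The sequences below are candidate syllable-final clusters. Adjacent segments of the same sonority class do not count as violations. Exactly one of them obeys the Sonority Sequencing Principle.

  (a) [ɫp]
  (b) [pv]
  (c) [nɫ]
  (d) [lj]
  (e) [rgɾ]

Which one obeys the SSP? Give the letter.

a

(a) 6-1 → obeys
(b) 1-4 → violates
(c) 5-6 → violates
(d) 6-8 → violates
(e) 7-2-7 → violates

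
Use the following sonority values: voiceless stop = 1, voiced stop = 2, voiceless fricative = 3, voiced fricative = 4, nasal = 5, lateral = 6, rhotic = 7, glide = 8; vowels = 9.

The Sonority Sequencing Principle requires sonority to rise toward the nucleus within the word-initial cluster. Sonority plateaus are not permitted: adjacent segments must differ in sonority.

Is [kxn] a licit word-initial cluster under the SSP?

/k/: voiceless stop = 1.
/x/: voiceless fricative = 3.
/n/: nasal = 5.
The profile 1-3-5 strictly rises, so the word-initial cluster satisfies the SSP.

yes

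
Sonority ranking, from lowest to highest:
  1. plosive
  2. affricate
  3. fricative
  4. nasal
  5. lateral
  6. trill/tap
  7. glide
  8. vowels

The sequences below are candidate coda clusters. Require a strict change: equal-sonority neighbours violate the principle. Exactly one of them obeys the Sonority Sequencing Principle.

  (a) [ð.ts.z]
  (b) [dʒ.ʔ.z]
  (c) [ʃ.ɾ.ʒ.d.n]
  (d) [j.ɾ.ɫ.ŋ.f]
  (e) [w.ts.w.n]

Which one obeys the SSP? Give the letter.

(a) [ð.ts.z]: profile 3-2-3 — violates.
(b) [dʒ.ʔ.z]: profile 2-1-3 — violates.
(c) [ʃ.ɾ.ʒ.d.n]: profile 3-6-3-1-4 — violates.
(d) [j.ɾ.ɫ.ŋ.f]: profile 7-6-5-4-3 — obeys.
(e) [w.ts.w.n]: profile 7-2-7-4 — violates.

d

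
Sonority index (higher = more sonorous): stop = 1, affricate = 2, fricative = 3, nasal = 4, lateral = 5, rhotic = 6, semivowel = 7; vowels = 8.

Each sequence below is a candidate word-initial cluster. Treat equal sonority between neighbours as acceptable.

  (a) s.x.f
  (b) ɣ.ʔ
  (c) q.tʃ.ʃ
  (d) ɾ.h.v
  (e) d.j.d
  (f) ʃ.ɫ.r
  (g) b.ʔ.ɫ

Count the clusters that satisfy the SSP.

4

(a) 3-3-3 → obeys
(b) 3-1 → violates
(c) 1-2-3 → obeys
(d) 6-3-3 → violates
(e) 1-7-1 → violates
(f) 3-5-6 → obeys
(g) 1-1-5 → obeys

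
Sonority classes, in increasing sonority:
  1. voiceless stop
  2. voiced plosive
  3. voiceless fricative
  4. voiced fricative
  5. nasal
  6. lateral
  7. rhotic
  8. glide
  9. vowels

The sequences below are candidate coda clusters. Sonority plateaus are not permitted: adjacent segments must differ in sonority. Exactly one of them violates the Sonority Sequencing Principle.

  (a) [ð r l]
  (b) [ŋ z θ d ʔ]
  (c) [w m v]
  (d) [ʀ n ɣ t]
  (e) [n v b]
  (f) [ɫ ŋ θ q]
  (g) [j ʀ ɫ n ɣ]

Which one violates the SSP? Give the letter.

a

(a) [ð r l]: profile 4-7-6 — violates.
(b) [ŋ z θ d ʔ]: profile 5-4-3-2-1 — obeys.
(c) [w m v]: profile 8-5-4 — obeys.
(d) [ʀ n ɣ t]: profile 7-5-4-1 — obeys.
(e) [n v b]: profile 5-4-2 — obeys.
(f) [ɫ ŋ θ q]: profile 6-5-3-1 — obeys.
(g) [j ʀ ɫ n ɣ]: profile 8-7-6-5-4 — obeys.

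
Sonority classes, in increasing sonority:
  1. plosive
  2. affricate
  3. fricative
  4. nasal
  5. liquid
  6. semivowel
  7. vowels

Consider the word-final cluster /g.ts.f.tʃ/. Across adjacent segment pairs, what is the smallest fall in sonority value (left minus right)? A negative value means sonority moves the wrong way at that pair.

-1

/g/ is a plosive (sonority 1).
/ts/ is an affricate (sonority 2).
/f/ is a fricative (sonority 3).
/tʃ/ is an affricate (sonority 2).
/g/→/ts/: change -1.
/ts/→/f/: change -1.
/f/→/tʃ/: change +1.
Minimum = -1.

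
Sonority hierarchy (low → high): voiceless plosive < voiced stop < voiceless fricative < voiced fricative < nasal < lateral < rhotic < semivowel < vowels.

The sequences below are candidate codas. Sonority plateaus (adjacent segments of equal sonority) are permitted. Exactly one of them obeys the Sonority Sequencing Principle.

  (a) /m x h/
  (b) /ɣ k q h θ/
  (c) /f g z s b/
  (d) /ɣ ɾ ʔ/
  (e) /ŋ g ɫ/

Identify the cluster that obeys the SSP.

(a) /m x h/: profile 5-3-3 — obeys.
(b) /ɣ k q h θ/: profile 4-1-1-3-3 — violates.
(c) /f g z s b/: profile 3-2-4-3-2 — violates.
(d) /ɣ ɾ ʔ/: profile 4-7-1 — violates.
(e) /ŋ g ɫ/: profile 5-2-6 — violates.

a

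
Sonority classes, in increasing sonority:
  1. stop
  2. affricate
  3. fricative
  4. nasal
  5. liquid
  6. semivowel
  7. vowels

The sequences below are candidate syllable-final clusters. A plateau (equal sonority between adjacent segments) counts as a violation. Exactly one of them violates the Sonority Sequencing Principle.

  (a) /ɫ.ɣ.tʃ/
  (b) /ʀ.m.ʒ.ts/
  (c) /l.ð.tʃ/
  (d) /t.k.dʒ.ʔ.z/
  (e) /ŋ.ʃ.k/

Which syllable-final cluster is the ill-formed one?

(a) 5-3-2 → obeys
(b) 5-4-3-2 → obeys
(c) 5-3-2 → obeys
(d) 1-1-2-1-3 → violates
(e) 4-3-1 → obeys

d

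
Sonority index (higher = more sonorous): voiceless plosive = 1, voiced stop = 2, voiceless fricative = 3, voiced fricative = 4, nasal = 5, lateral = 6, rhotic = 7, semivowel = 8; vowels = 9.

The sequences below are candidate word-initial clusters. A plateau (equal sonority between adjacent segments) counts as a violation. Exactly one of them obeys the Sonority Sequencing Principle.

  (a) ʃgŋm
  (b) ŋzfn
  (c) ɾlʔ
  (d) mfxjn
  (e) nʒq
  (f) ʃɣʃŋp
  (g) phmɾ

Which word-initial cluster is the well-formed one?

g

(a) ʃgŋm: profile 3-2-5-5 — violates.
(b) ŋzfn: profile 5-4-3-5 — violates.
(c) ɾlʔ: profile 7-6-1 — violates.
(d) mfxjn: profile 5-3-3-8-5 — violates.
(e) nʒq: profile 5-4-1 — violates.
(f) ʃɣʃŋp: profile 3-4-3-5-1 — violates.
(g) phmɾ: profile 1-3-5-7 — obeys.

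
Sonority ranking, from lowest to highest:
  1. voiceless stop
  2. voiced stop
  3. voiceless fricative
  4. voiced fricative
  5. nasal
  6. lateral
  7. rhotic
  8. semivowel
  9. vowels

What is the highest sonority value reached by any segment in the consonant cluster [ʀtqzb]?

7

/ʀ/: rhotic = 7.
/t/: voiceless stop = 1.
/q/: voiceless stop = 1.
/z/: voiced fricative = 4.
/b/: voiced stop = 2.
The maximum is 7.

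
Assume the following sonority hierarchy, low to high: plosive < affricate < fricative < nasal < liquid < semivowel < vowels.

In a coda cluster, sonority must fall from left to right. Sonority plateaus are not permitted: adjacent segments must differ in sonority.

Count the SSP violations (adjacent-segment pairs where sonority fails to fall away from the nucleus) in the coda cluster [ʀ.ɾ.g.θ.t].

2

/ʀ/ is a liquid (sonority 5).
/ɾ/ is a liquid (sonority 5).
/g/ is a plosive (sonority 1).
/θ/ is a fricative (sonority 3).
/t/ is a plosive (sonority 1).
/ʀ/→/ɾ/: 5→5 (plateau) — violation.
/ɾ/→/g/: 5→1 (falls) — ok.
/g/→/θ/: 1→3 (does not fall) — violation.
/θ/→/t/: 3→1 (falls) — ok.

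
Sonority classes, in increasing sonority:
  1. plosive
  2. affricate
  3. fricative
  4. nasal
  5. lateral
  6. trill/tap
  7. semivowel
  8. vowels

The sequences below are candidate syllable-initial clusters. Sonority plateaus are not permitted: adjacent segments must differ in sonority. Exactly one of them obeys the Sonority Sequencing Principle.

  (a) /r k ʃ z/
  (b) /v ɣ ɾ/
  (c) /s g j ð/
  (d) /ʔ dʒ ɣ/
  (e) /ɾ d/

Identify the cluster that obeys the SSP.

d

(a) sonority 6-1-3-3: ill-formed.
(b) sonority 3-3-6: ill-formed.
(c) sonority 3-1-7-3: ill-formed.
(d) sonority 1-2-3: well-formed.
(e) sonority 6-1: ill-formed.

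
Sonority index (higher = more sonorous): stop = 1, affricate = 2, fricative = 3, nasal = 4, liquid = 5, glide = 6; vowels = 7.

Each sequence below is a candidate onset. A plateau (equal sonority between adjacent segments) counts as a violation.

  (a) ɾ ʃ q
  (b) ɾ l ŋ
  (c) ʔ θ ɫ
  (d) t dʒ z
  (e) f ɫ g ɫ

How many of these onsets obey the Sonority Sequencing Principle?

2

(a) sonority 5-3-1: ill-formed.
(b) sonority 5-5-4: ill-formed.
(c) sonority 1-3-5: well-formed.
(d) sonority 1-2-3: well-formed.
(e) sonority 3-5-1-5: ill-formed.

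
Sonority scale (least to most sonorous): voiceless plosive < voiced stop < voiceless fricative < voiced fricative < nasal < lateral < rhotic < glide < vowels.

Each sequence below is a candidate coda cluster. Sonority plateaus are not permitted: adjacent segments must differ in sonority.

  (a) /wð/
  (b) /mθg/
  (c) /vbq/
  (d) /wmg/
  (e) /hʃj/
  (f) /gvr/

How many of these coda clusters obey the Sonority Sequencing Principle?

(a) 8-4 → obeys
(b) 5-3-2 → obeys
(c) 4-2-1 → obeys
(d) 8-5-2 → obeys
(e) 3-3-8 → violates
(f) 2-4-7 → violates

4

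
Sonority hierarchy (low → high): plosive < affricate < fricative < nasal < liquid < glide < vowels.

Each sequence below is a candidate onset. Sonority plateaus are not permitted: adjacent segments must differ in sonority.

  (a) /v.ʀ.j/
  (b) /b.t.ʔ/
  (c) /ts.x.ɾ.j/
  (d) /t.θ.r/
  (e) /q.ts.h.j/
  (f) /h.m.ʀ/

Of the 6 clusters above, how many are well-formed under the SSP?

(a) sonority 3-5-6: well-formed.
(b) sonority 1-1-1: ill-formed.
(c) sonority 2-3-5-6: well-formed.
(d) sonority 1-3-5: well-formed.
(e) sonority 1-2-3-6: well-formed.
(f) sonority 3-4-5: well-formed.

5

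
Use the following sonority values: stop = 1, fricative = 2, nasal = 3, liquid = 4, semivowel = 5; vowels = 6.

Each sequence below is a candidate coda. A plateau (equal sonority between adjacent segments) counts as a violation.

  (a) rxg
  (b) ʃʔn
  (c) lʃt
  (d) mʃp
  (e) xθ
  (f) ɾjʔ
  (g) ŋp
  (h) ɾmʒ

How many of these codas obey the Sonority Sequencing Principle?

5

(a) sonority 4-2-1: well-formed.
(b) sonority 2-1-3: ill-formed.
(c) sonority 4-2-1: well-formed.
(d) sonority 3-2-1: well-formed.
(e) sonority 2-2: ill-formed.
(f) sonority 4-5-1: ill-formed.
(g) sonority 3-1: well-formed.
(h) sonority 4-3-2: well-formed.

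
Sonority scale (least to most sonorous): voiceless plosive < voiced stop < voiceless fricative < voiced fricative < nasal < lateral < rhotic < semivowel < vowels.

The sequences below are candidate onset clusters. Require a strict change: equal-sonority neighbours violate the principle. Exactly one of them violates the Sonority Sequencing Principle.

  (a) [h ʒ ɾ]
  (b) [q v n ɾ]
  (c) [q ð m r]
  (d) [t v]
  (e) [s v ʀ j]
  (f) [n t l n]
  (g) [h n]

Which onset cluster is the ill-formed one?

f

(a) 3-4-7 → obeys
(b) 1-4-5-7 → obeys
(c) 1-4-5-7 → obeys
(d) 1-4 → obeys
(e) 3-4-7-8 → obeys
(f) 5-1-6-5 → violates
(g) 3-5 → obeys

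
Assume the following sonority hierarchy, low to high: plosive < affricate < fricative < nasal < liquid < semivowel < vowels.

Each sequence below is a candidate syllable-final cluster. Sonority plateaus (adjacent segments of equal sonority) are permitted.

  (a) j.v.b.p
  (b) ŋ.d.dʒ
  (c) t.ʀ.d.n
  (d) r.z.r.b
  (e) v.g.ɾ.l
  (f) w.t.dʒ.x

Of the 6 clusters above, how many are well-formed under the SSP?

1

(a) j.v.b.p: profile 6-3-1-1 — obeys.
(b) ŋ.d.dʒ: profile 4-1-2 — violates.
(c) t.ʀ.d.n: profile 1-5-1-4 — violates.
(d) r.z.r.b: profile 5-3-5-1 — violates.
(e) v.g.ɾ.l: profile 3-1-5-5 — violates.
(f) w.t.dʒ.x: profile 6-1-2-3 — violates.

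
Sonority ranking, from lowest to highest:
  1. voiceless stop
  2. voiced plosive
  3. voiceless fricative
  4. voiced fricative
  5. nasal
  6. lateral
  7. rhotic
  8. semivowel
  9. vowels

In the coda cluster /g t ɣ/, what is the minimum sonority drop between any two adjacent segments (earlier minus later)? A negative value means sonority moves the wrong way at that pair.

/g/ is a voiced plosive (sonority 2).
/t/ is a voiceless stop (sonority 1).
/ɣ/ is a voiced fricative (sonority 4).
/g/→/t/: change +1.
/t/→/ɣ/: change -3.
Minimum = -3.

-3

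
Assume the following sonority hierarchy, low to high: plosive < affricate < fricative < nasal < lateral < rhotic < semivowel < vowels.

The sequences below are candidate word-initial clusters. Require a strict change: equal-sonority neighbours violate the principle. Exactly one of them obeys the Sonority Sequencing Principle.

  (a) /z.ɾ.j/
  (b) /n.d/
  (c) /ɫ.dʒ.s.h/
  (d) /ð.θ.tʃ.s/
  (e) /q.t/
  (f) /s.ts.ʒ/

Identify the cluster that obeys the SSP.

(a) sonority 3-6-7: well-formed.
(b) sonority 4-1: ill-formed.
(c) sonority 5-2-3-3: ill-formed.
(d) sonority 3-3-2-3: ill-formed.
(e) sonority 1-1: ill-formed.
(f) sonority 3-2-3: ill-formed.

a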